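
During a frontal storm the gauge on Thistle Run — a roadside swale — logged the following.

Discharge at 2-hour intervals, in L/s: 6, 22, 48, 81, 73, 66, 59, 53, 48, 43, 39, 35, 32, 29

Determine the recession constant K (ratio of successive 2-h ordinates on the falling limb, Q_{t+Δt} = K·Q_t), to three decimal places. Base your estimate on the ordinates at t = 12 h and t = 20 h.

Using the recession-limb readings at t = 12 h and t = 20 h: Q falls from 59 to 39 L/s over 4 intervals.
K = (Q₂/Q₁)^(1/4) = (39/59)^(1/4) = 0.902.

K ≈ 0.902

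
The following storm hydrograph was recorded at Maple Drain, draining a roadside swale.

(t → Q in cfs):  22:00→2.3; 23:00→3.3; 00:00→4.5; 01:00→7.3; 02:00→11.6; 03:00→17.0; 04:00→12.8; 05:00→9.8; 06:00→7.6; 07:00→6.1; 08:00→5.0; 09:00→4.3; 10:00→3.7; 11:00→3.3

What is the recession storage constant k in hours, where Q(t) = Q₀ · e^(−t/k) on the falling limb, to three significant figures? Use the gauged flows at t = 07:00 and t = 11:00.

On the falling limb, Q drops from 6.1 to 3.3 cfs between t = 07:00 and t = 11:00 (Δt = 4 h).
k = −Δt / ln(Q₂/Q₁) = −4 / ln(3.3/6.1) = 6.51 h.

k ≈ 6.51 h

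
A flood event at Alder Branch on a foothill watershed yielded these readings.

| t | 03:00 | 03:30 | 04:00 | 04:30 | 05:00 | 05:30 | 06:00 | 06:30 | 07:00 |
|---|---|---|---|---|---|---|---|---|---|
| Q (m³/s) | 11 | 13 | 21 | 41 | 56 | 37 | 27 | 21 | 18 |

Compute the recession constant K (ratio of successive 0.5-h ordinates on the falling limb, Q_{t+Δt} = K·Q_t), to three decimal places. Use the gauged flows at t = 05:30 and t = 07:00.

K ≈ 0.786

Using the recession-limb readings at t = 05:30 and t = 07:00: Q falls from 37 to 18 m³/s over 3 intervals.
K = (Q₂/Q₁)^(1/3) = (18/37)^(1/3) = 0.786.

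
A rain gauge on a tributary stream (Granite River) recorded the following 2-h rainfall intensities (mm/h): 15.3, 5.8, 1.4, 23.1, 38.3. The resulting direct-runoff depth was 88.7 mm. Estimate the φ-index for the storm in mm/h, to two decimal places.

φ ≈ 10.78 mm/h

Only the 3 blocks with intensity above φ contribute runoff: 15.3, 23.1, 38.3 mm/h.
Σ(I−φ)·Δt = d  ⇒  (15.3+23.1+38.3 − 3φ)·2 = 88.7
φ = (76.70 − 88.7/2) / 3 = 10.78 mm/h.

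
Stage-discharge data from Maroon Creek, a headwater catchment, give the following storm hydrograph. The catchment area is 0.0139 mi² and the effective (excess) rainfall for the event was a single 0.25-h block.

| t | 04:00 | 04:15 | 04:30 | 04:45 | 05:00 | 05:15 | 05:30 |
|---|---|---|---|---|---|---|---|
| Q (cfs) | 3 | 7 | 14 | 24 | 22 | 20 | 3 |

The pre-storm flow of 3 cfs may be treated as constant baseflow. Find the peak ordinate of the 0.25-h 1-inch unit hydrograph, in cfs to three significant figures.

U_p ≈ 10.5 cfs

Direct runoff: 0.0, 4.0, 11.0, 21.0, 19.0, 17.0, 0.0 cfs; ΣQ_DR = 72.00 cfs, peak = 21.0 cfs.
Runoff depth d = ΣQ_DR·Δt / A = 72.00 × 900 / (0.0139 mi²) = 2.007 in.
The 1-inch UH is the DRH scaled by (1 in)/d, so U_p = 21.0 × 1/2.007 = 10.5 cfs.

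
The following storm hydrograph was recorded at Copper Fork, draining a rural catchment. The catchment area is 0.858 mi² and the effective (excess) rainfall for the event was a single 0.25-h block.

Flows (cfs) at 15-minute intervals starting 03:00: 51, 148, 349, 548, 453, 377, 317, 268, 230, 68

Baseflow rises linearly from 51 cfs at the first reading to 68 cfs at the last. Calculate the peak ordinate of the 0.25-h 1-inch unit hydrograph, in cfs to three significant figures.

Direct runoff: 0.00, 95.11, 294.22, 491.33, 394.44, 316.56, 254.67, 203.78, 163.89, 0.00 cfs; ΣQ_DR = 2214 cfs, peak = 491.33 cfs.
Runoff depth d = ΣQ_DR·Δt / A = 2214 × 900 / (0.858 mi²) = 0.9996 in.
The 1-inch UH is the DRH scaled by (1 in)/d, so U_p = 491.33 × 1/0.9996 = 492 cfs.

U_p ≈ 492 cfs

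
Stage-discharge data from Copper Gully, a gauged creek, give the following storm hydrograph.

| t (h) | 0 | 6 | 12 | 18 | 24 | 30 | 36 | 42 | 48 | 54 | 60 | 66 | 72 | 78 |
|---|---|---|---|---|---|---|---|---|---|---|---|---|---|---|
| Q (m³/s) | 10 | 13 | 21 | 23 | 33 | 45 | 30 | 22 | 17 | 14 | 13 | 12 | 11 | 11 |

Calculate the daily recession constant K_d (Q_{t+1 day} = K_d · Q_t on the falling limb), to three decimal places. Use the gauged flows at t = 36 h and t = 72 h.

Between t = 36 h and t = 72 h the flow falls from 30 to 11 m³/s over 6×6 h = 36 h.
Per-interval ratio K = (11/30)^(1/6) = 0.8460; K_d = K^(24/6) = 0.512.

K_d ≈ 0.512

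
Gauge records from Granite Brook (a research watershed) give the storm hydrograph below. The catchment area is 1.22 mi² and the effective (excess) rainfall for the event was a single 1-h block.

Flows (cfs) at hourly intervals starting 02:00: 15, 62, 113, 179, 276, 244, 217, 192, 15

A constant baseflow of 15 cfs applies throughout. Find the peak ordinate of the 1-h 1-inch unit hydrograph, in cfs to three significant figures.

Direct runoff: 0.0, 47.0, 98.0, 164.0, 261.0, 229.0, 202.0, 177.0, 0.0 cfs; ΣQ_DR = 1178 cfs, peak = 261.0 cfs.
Runoff depth d = ΣQ_DR·Δt / A = 1178 × 3600 / (1.22 mi²) = 1.496 in.
The 1-inch UH is the DRH scaled by (1 in)/d, so U_p = 261.0 × 1/1.496 = 174 cfs.

U_p ≈ 174 cfs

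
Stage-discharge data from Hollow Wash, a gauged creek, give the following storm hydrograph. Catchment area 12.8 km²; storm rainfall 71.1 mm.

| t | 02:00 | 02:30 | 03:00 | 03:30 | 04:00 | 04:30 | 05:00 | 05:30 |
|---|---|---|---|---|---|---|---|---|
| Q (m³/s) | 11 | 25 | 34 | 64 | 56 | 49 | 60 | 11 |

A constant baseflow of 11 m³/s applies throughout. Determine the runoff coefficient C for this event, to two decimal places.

ΣQ_DR = 222.0 m³/s; V = ΣQ_DR·Δt = 3.996 × 10^5 m³.
Runoff depth d = V / A = 31.22 mm.
C = d / P = 31.22 / 71.1 = 0.44.

C ≈ 0.44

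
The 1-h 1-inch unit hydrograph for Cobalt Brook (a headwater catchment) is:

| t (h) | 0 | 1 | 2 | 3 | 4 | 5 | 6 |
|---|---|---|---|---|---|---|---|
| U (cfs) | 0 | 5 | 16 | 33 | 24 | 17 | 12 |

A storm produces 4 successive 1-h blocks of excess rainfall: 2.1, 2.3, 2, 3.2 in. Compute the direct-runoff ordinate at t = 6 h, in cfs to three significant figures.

By discrete convolution, Q_j = Σ (P_i / 1 in) · U_{j−i}.
At t = 6 h (j=6): Q = (2.1/1)·12 + (2.3/1)·17 + (2/1)·24 + (3.2/1)·33 = 218 cfs.

Q ≈ 218 cfs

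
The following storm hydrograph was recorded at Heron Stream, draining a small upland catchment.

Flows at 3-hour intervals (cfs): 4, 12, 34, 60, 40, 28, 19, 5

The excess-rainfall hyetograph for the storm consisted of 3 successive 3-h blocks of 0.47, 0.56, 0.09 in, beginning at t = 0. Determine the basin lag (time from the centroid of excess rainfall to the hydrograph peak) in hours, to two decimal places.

Centroid of excess rainfall: t_c = Σ P_i·t̄_i / ΣP_i = 3.4821 h (block centres at 1.5, 4.5, 7.5 h).
Hydrograph peak occurs at t = 9 h, so basin lag t_L = 9 − 3.4821 = 5.52 h.

t_L ≈ 5.52 h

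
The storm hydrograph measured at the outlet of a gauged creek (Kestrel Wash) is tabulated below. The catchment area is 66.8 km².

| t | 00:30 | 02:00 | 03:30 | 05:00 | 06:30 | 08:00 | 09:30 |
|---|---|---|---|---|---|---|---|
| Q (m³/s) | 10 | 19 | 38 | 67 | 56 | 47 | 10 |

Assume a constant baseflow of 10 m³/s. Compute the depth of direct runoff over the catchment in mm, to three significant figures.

d ≈ 14.3 mm

Direct runoff: 0.0, 9.0, 28.0, 57.0, 46.0, 37.0, 0.0 m³/s; ΣQ_DR = 177.0 m³/s.
V = ΣQ_DR · Δt = 177.0 × 5400 s = 9.558 × 10^5 m³.
Over A = 66.8 km², depth = V / A = 14.3 mm.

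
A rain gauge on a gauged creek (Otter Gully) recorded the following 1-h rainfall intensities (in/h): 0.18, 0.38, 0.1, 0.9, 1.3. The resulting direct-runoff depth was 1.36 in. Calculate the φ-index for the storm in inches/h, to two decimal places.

φ ≈ 0.42 in/h

Only the 2 blocks with intensity above φ contribute runoff: 0.9, 1.3 in/h.
Σ(I−φ)·Δt = d  ⇒  (0.9+1.3 − 2φ)·1 = 1.36
φ = (2.200 − 1.36/1) / 2 = 0.42 in/h.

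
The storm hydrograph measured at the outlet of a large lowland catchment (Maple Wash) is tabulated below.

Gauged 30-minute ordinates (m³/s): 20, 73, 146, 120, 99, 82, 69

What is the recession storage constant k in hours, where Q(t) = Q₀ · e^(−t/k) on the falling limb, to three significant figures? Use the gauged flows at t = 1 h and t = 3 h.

On the falling limb, Q drops from 146 to 69 m³/s between t = 1 h and t = 3 h (Δt = 2 h).
k = −Δt / ln(Q₂/Q₁) = −2 / ln(69/146) = 2.67 h.

k ≈ 2.67 h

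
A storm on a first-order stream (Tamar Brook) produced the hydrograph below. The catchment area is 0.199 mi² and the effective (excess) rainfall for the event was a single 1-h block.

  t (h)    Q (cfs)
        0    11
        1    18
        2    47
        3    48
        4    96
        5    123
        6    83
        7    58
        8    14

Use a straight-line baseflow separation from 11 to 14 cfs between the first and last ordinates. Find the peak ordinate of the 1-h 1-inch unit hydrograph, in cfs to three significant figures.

U_p ≈ 36.7 cfs

Direct runoff: 0.00, 6.62, 35.25, 35.88, 83.50, 110.12, 69.75, 44.38, 0.00 cfs; ΣQ_DR = 385.5 cfs, peak = 110.12 cfs.
Runoff depth d = ΣQ_DR·Δt / A = 385.5 × 3600 / (0.199 mi²) = 3.002 in.
The 1-inch UH is the DRH scaled by (1 in)/d, so U_p = 110.12 × 1/3.002 = 36.7 cfs.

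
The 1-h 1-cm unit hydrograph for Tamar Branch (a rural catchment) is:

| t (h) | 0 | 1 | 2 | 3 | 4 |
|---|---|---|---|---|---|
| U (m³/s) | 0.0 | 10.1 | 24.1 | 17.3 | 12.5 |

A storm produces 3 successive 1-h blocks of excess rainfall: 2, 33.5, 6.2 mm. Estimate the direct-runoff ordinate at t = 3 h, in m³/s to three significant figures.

Q ≈ 90.5 m³/s

By discrete convolution, Q_j = Σ (P_i / 10 mm) · U_{j−i}.
At t = 3 h (j=3): Q = (2/10)·17.3 + (33.5/10)·24.1 + (6.2/10)·10.1 = 90.5 m³/s.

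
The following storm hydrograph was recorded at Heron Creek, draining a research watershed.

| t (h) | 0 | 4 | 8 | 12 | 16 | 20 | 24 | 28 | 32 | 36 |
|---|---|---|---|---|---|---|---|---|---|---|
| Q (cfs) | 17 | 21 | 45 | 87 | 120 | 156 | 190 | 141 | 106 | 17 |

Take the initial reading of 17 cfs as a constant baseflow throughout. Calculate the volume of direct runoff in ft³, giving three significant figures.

Direct-runoff ordinates (Q − Q_b): 0.0, 4.0, 28.0, 70.0, 103.0, 139.0, 173.0, 124.0, 89.0, 0.0 cfs.
ΣQ_DR = 730.0 cfs.
With Δt = 4 h = 14400 s, V = ΣQ_DR · Δt = 730.0 × 14400 = 1.05 × 10^7 ft³.

V ≈ 1.05 × 10^7 ft³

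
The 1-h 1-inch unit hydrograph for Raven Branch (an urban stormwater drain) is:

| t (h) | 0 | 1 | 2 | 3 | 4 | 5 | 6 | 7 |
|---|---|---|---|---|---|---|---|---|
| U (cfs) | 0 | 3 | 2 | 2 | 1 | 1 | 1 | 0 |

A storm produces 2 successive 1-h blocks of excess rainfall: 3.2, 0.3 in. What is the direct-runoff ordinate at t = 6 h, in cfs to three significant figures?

Q ≈ 3.50 cfs

By discrete convolution, Q_j = Σ (P_i / 1 in) · U_{j−i}.
At t = 6 h (j=6): Q = (3.2/1)·1 + (0.3/1)·1 = 3.50 cfs.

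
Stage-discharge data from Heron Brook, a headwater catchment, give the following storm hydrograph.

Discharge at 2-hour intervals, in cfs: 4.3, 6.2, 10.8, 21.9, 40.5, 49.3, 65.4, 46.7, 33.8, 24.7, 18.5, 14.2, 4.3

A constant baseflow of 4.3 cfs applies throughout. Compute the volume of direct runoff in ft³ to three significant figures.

V ≈ 2.05 × 10^6 ft³

Direct-runoff ordinates (Q − Q_b): 0.0, 1.9, 6.5, 17.6, 36.2, 45.0, 61.1, 42.4, 29.5, 20.4, 14.2, 9.9, 0.0 cfs.
ΣQ_DR = 284.7 cfs.
With Δt = 2 h = 7200 s, V = ΣQ_DR · Δt = 284.7 × 7200 = 2.05 × 10^6 ft³.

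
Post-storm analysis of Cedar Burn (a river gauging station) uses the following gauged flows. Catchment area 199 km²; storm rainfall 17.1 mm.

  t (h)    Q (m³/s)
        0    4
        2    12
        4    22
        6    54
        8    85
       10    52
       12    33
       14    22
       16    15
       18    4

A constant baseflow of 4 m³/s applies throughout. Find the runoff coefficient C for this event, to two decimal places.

C ≈ 0.56

ΣQ_DR = 263.0 m³/s; V = ΣQ_DR·Δt = 1.894 × 10^6 m³.
Runoff depth d = V / A = 9.516 mm.
C = d / P = 9.516 / 17.1 = 0.56.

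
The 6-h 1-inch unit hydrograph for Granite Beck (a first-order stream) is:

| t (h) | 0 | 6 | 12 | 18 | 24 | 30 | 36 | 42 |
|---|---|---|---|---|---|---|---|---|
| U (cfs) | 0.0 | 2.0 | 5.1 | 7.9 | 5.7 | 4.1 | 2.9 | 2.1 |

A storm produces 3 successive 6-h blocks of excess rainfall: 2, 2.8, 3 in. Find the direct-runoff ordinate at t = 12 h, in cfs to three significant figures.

By discrete convolution, Q_j = Σ (P_i / 1 in) · U_{j−i}.
At t = 12 h (j=2): Q = (2/1)·5.1 + (2.8/1)·2.0 + (3/1)·0.0 = 15.8 cfs.

Q ≈ 15.8 cfs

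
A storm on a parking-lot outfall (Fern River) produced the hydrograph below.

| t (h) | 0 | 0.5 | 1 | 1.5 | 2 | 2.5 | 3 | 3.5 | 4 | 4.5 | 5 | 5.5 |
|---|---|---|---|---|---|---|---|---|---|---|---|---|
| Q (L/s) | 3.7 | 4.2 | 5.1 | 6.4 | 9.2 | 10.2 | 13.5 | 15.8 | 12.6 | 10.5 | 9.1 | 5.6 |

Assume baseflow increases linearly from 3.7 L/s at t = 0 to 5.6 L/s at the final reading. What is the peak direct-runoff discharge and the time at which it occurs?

Q_p = 10.89 L/s at t = 3.5 h

Subtracting baseflow gives direct-runoff ordinates: 0.00, 0.33, 1.05, 2.18, 4.81, 5.64, 8.76, 10.89, 7.52, 5.25, 3.67, 0.00 L/s.
The maximum is 10.89 L/s, occurring at the reading for t = 3.5 h.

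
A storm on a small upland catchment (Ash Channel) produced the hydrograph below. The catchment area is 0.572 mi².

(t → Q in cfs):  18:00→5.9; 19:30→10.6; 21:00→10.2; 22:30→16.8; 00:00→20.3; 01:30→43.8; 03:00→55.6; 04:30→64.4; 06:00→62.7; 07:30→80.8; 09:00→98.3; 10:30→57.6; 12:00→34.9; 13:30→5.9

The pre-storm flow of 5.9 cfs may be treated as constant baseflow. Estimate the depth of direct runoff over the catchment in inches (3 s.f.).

d ≈ 1.97 in

Direct runoff: 0.0, 4.7, 4.3, 10.9, 14.4, 37.9, 49.7, 58.5, 56.8, 74.9, 92.4, 51.7, 29.0, 0.0 cfs; ΣQ_DR = 485.2 cfs.
V = ΣQ_DR · Δt = 485.2 × 5400 s = 2.620 × 10^6 ft³.
Over A = 0.572 mi², depth = V / A = 1.97 in.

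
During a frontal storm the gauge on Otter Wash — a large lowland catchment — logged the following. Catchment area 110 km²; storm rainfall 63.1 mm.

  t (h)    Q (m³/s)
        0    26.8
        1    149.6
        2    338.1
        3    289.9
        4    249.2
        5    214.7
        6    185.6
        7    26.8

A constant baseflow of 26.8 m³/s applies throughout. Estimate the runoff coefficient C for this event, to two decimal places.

ΣQ_DR = 1266 m³/s; V = ΣQ_DR·Δt = 4.559 × 10^6 m³.
Runoff depth d = V / A = 41.44 mm.
C = d / P = 41.44 / 63.1 = 0.66.

C ≈ 0.66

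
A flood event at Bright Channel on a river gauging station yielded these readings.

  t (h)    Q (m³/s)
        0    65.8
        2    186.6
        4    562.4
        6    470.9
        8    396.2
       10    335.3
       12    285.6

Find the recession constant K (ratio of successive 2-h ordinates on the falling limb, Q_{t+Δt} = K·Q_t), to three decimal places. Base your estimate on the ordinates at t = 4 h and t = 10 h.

K ≈ 0.842

Using the recession-limb readings at t = 4 h and t = 10 h: Q falls from 562.4 to 335.3 m³/s over 3 intervals.
K = (Q₂/Q₁)^(1/3) = (335.3/562.4)^(1/3) = 0.842.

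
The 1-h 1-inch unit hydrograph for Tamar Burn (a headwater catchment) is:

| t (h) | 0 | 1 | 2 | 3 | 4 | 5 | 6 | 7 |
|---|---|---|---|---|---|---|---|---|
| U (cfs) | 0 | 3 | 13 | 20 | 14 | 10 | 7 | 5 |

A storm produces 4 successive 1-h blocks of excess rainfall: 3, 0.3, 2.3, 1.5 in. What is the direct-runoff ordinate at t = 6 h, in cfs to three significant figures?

Q ≈ 86.2 cfs

By discrete convolution, Q_j = Σ (P_i / 1 in) · U_{j−i}.
At t = 6 h (j=6): Q = (3/1)·7 + (0.3/1)·10 + (2.3/1)·14 + (1.5/1)·20 = 86.2 cfs.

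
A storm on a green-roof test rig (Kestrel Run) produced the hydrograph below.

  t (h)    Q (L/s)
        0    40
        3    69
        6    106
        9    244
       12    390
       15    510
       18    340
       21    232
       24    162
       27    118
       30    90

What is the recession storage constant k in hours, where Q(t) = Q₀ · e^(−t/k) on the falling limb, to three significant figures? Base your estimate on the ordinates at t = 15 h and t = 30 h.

k ≈ 8.65 h

On the falling limb, Q drops from 510 to 90 L/s between t = 15 h and t = 30 h (Δt = 15 h).
k = −Δt / ln(Q₂/Q₁) = −15 / ln(90/510) = 8.65 h.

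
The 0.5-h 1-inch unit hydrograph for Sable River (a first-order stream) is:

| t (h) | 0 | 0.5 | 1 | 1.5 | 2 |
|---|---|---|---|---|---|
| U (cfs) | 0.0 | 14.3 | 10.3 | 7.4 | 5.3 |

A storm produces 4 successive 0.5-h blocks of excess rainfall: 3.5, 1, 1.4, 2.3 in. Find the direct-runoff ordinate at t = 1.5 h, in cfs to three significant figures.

Q ≈ 56.2 cfs

By discrete convolution, Q_j = Σ (P_i / 1 in) · U_{j−i}.
At t = 1.5 h (j=3): Q = (3.5/1)·7.4 + (1/1)·10.3 + (1.4/1)·14.3 + (2.3/1)·0.0 = 56.2 cfs.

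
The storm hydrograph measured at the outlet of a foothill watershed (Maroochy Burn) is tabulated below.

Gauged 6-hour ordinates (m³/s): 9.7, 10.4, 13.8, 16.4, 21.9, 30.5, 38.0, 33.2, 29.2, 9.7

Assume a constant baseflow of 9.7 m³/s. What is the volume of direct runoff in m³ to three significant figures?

Direct-runoff ordinates (Q − Q_b): 0.0, 0.7, 4.1, 6.7, 12.2, 20.8, 28.3, 23.5, 19.5, 0.0 m³/s.
ΣQ_DR = 115.8 m³/s.
With Δt = 6 h = 21600 s, V = ΣQ_DR · Δt = 115.8 × 21600 = 2.50 × 10^6 m³.

V ≈ 2.50 × 10^6 m³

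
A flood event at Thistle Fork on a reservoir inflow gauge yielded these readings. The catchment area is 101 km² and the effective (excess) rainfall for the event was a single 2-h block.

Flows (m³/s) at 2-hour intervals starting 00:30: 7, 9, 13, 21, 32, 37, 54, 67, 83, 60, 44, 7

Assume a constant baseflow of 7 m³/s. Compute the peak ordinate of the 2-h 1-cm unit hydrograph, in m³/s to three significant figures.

U_p ≈ 30.5 m³/s

Direct runoff: 0.0, 2.0, 6.0, 14.0, 25.0, 30.0, 47.0, 60.0, 76.0, 53.0, 37.0, 0.0 m³/s; ΣQ_DR = 350.0 m³/s, peak = 76.0 m³/s.
Runoff depth d = ΣQ_DR·Δt / A = 350.0 × 7200 / (101 km²) = 24.95 mm.
The 1-cm UH is the DRH scaled by (10 mm)/d, so U_p = 76.0 × 10/24.95 = 30.5 m³/s.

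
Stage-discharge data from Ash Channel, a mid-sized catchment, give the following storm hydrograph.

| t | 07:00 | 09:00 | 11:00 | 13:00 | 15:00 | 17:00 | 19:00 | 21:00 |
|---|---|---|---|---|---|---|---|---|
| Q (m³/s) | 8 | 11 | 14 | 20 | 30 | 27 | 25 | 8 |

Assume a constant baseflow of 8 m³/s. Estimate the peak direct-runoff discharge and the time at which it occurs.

Q_p = 22.0 m³/s at t = 15:00

Subtracting baseflow gives direct-runoff ordinates: 0.0, 3.0, 6.0, 12.0, 22.0, 19.0, 17.0, 0.0 m³/s.
The maximum is 22.0 m³/s, occurring at the reading for t = 15:00.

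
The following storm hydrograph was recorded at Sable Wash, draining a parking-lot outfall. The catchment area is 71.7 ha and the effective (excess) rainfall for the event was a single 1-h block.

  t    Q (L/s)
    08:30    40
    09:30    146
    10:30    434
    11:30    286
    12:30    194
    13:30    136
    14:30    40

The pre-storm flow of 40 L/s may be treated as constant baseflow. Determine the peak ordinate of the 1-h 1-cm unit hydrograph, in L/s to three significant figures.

Direct runoff: 0.0, 106.0, 394.0, 246.0, 154.0, 96.0, 0.0 L/s; ΣQ_DR = 996.0 L/s, peak = 394.0 L/s.
Runoff depth d = ΣQ_DR·Δt / A = 996.0 × 3600 / (71.7 ha) = 5.001 mm.
The 1-cm UH is the DRH scaled by (10 mm)/d, so U_p = 394.0 × 10/5.001 = 788 L/s.

U_p ≈ 788 L/s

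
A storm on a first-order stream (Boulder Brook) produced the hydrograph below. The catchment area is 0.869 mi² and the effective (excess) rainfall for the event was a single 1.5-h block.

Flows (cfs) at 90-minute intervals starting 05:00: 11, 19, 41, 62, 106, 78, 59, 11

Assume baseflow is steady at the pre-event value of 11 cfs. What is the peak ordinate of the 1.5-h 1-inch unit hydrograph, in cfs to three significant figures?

Direct runoff: 0.0, 8.0, 30.0, 51.0, 95.0, 67.0, 48.0, 0.0 cfs; ΣQ_DR = 299.0 cfs, peak = 95.0 cfs.
Runoff depth d = ΣQ_DR·Δt / A = 299.0 × 5400 / (0.869 mi²) = 0.7998 in.
The 1-inch UH is the DRH scaled by (1 in)/d, so U_p = 95.0 × 1/0.7998 = 119 cfs.

U_p ≈ 119 cfs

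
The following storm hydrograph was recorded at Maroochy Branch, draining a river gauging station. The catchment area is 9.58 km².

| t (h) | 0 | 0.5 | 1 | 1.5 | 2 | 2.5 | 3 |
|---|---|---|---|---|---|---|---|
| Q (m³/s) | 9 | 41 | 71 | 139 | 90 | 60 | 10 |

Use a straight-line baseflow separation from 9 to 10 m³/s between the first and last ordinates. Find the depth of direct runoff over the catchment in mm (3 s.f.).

Direct runoff: 0.00, 31.83, 61.67, 129.50, 80.33, 50.17, 0.00 m³/s; ΣQ_DR = 353.5 m³/s.
V = ΣQ_DR · Δt = 353.5 × 1800 s = 6.363 × 10^5 m³.
Over A = 9.58 km², depth = V / A = 66.4 mm.

d ≈ 66.4 mm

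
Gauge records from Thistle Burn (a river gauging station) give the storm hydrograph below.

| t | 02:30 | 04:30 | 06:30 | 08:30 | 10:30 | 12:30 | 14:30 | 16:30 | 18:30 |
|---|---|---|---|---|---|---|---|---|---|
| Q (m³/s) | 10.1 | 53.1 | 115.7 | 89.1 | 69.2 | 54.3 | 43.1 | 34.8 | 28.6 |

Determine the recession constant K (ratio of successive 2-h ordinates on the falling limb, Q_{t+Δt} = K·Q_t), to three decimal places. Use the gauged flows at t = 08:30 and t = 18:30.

K ≈ 0.797

Using the recession-limb readings at t = 08:30 and t = 18:30: Q falls from 89.1 to 28.6 m³/s over 5 intervals.
K = (Q₂/Q₁)^(1/5) = (28.6/89.1)^(1/5) = 0.797.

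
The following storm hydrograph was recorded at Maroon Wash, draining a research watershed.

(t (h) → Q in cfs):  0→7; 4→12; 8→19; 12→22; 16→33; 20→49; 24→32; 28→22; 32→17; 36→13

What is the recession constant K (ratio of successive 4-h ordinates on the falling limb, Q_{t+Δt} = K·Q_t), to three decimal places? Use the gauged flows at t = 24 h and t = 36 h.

Using the recession-limb readings at t = 24 h and t = 36 h: Q falls from 32 to 13 cfs over 3 intervals.
K = (Q₂/Q₁)^(1/3) = (13/32)^(1/3) = 0.741.

K ≈ 0.741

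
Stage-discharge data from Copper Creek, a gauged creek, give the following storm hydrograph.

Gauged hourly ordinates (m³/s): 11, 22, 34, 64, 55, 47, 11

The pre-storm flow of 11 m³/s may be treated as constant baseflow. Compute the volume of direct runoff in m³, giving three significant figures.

Direct-runoff ordinates (Q − Q_b): 0.0, 11.0, 23.0, 53.0, 44.0, 36.0, 0.0 m³/s.
ΣQ_DR = 167.0 m³/s.
With Δt = 1 h = 3600 s, V = ΣQ_DR · Δt = 167.0 × 3600 = 6.01 × 10^5 m³.

V ≈ 6.01 × 10^5 m³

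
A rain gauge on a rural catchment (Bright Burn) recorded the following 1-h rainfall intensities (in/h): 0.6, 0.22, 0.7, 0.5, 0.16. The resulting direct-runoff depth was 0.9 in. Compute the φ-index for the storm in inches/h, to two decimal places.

φ ≈ 0.30 in/h

Only the 3 blocks with intensity above φ contribute runoff: 0.6, 0.7, 0.5 in/h.
Σ(I−φ)·Δt = d  ⇒  (0.6+0.7+0.5 − 3φ)·1 = 0.9
φ = (1.800 − 0.9/1) / 3 = 0.30 in/h.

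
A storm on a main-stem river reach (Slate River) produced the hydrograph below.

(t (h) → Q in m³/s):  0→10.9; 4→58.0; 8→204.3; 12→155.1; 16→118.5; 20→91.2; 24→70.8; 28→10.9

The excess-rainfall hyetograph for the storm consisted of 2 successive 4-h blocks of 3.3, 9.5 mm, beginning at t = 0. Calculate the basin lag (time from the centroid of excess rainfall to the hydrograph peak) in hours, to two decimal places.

t_L ≈ 3.03 h

Centroid of excess rainfall: t_c = Σ P_i·t̄_i / ΣP_i = 4.9688 h (block centres at 2, 6 h).
Hydrograph peak occurs at t = 8 h, so basin lag t_L = 8 − 4.9688 = 3.03 h.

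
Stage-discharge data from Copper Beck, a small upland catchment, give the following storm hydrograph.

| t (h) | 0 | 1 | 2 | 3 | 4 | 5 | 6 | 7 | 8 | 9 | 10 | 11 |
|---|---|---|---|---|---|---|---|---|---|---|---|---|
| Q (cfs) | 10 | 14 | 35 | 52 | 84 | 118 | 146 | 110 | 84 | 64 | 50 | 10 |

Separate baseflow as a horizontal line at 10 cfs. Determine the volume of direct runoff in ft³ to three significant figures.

Direct-runoff ordinates (Q − Q_b): 0.0, 4.0, 25.0, 42.0, 74.0, 108.0, 136.0, 100.0, 74.0, 54.0, 40.0, 0.0 cfs.
ΣQ_DR = 657.0 cfs.
With Δt = 1 h = 3600 s, V = ΣQ_DR · Δt = 657.0 × 3600 = 2.37 × 10^6 ft³.

V ≈ 2.37 × 10^6 ft³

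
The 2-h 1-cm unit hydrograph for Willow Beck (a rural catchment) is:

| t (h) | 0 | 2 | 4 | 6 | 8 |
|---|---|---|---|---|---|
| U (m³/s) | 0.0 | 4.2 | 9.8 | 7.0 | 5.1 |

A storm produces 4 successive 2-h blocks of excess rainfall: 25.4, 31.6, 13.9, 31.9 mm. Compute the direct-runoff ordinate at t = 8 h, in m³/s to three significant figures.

By discrete convolution, Q_j = Σ (P_i / 10 mm) · U_{j−i}.
At t = 8 h (j=4): Q = (25.4/10)·5.1 + (31.6/10)·7.0 + (13.9/10)·9.8 + (31.9/10)·4.2 = 62.1 m³/s.

Q ≈ 62.1 m³/s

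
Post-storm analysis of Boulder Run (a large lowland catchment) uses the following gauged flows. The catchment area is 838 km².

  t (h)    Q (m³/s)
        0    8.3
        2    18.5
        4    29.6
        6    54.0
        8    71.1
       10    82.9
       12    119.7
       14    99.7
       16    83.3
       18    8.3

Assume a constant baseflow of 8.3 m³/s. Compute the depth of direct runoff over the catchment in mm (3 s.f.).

d ≈ 4.23 mm

Direct runoff: 0.0, 10.2, 21.3, 45.7, 62.8, 74.6, 111.4, 91.4, 75.0, 0.0 m³/s; ΣQ_DR = 492.4 m³/s.
V = ΣQ_DR · Δt = 492.4 × 7200 s = 3.545 × 10^6 m³.
Over A = 838 km², depth = V / A = 4.23 mm.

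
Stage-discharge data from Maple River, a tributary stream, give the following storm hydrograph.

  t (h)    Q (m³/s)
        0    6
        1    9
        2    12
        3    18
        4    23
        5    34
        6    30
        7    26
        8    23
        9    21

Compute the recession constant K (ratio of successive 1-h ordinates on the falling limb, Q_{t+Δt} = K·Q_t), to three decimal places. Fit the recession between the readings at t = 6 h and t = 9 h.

Using the recession-limb readings at t = 6 h and t = 9 h: Q falls from 30 to 21 m³/s over 3 intervals.
K = (Q₂/Q₁)^(1/3) = (21/30)^(1/3) = 0.888.

K ≈ 0.888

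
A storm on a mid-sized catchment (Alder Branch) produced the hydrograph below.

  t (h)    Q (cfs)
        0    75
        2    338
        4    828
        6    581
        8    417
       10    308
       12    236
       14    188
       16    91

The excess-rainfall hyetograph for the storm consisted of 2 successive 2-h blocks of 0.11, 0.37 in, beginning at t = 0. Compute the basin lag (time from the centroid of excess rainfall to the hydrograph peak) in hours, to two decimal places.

t_L ≈ 1.46 h

Centroid of excess rainfall: t_c = Σ P_i·t̄_i / ΣP_i = 2.5417 h (block centres at 1, 3 h).
Hydrograph peak occurs at t = 4 h, so basin lag t_L = 4 − 2.5417 = 1.46 h.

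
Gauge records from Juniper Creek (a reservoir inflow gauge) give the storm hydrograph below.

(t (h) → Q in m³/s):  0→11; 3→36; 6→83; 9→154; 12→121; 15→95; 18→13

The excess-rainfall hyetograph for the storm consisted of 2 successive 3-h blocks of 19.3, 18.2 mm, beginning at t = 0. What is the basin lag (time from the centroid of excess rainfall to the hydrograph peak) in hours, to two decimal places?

Centroid of excess rainfall: t_c = Σ P_i·t̄_i / ΣP_i = 2.9560 h (block centres at 1.5, 4.5 h).
Hydrograph peak occurs at t = 9 h, so basin lag t_L = 9 − 2.9560 = 6.04 h.

t_L ≈ 6.04 h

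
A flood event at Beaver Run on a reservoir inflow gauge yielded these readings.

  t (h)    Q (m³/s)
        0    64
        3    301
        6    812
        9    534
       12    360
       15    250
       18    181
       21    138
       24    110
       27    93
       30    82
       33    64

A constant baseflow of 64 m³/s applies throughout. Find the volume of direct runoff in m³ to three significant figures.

Direct-runoff ordinates (Q − Q_b): 0.0, 237.0, 748.0, 470.0, 296.0, 186.0, 117.0, 74.0, 46.0, 29.0, 18.0, 0.0 m³/s.
ΣQ_DR = 2221 m³/s.
With Δt = 3 h = 10800 s, V = ΣQ_DR · Δt = 2221 × 10800 = 2.40 × 10^7 m³.

V ≈ 2.40 × 10^7 m³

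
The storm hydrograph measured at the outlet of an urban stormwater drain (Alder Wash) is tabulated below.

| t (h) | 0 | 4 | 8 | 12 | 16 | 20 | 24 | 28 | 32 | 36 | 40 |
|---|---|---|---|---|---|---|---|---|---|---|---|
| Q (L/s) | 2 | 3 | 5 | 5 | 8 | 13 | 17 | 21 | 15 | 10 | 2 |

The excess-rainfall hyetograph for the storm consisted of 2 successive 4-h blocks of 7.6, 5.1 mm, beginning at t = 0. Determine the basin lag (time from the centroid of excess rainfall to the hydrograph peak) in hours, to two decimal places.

t_L ≈ 24.39 h

Centroid of excess rainfall: t_c = Σ P_i·t̄_i / ΣP_i = 3.6063 h (block centres at 2, 6 h).
Hydrograph peak occurs at t = 28 h, so basin lag t_L = 28 − 3.6063 = 24.39 h.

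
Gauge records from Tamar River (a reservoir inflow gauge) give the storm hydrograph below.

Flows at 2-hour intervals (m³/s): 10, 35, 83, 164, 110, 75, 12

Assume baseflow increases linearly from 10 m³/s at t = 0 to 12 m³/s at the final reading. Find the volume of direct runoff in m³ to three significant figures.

V ≈ 2.97 × 10^6 m³

Direct-runoff ordinates (Q − Q_b): 0.00, 24.67, 72.33, 153.00, 98.67, 63.33, 0.00 m³/s.
ΣQ_DR = 412.0 m³/s.
With Δt = 2 h = 7200 s, V = ΣQ_DR · Δt = 412.0 × 7200 = 2.97 × 10^6 m³.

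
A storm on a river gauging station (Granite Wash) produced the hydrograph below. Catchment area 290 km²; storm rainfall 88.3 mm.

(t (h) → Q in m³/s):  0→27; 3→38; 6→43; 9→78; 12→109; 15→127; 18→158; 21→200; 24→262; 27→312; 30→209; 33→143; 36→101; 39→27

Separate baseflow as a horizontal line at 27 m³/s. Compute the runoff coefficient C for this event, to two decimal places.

ΣQ_DR = 1456 m³/s; V = ΣQ_DR·Δt = 1.572 × 10^7 m³.
Runoff depth d = V / A = 54.22 mm.
C = d / P = 54.22 / 88.3 = 0.61.

C ≈ 0.61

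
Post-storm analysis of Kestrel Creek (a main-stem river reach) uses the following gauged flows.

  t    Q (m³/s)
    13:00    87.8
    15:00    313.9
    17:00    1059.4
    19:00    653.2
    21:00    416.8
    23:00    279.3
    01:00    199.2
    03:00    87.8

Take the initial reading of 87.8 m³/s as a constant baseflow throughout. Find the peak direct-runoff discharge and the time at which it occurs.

Subtracting baseflow gives direct-runoff ordinates: 0.0, 226.1, 971.6, 565.4, 329.0, 191.5, 111.4, 0.0 m³/s.
The maximum is 971.6 m³/s, occurring at the reading for t = 17:00.

Q_p = 971.6 m³/s at t = 17:00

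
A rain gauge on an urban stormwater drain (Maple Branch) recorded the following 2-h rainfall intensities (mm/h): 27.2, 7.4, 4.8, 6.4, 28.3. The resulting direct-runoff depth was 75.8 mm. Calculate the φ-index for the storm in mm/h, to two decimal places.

Only the 2 blocks with intensity above φ contribute runoff: 27.2, 28.3 mm/h.
Σ(I−φ)·Δt = d  ⇒  (27.2+28.3 − 2φ)·2 = 75.8
φ = (55.50 − 75.8/2) / 2 = 8.80 mm/h.

φ ≈ 8.80 mm/h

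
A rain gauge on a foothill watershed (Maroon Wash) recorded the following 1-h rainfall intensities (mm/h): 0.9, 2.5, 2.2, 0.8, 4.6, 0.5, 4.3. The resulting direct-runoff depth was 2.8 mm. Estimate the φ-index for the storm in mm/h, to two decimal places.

φ ≈ 3.05 mm/h

Only the 2 blocks with intensity above φ contribute runoff: 4.6, 4.3 mm/h.
Σ(I−φ)·Δt = d  ⇒  (4.6+4.3 − 2φ)·1 = 2.8
φ = (8.900 − 2.8/1) / 2 = 3.05 mm/h.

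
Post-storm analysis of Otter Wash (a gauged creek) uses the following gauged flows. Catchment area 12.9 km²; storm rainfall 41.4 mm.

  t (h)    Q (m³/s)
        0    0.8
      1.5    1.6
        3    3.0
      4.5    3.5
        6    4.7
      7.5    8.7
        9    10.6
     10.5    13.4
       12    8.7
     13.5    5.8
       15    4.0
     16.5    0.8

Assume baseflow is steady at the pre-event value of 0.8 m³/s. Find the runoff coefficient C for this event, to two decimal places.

C ≈ 0.57

ΣQ_DR = 56.00 m³/s; V = ΣQ_DR·Δt = 3.024 × 10^5 m³.
Runoff depth d = V / A = 23.44 mm.
C = d / P = 23.44 / 41.4 = 0.57.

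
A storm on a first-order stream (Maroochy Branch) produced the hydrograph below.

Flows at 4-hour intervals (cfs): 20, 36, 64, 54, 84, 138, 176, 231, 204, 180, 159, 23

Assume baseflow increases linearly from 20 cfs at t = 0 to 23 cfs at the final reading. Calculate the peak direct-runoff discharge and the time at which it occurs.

Subtracting baseflow gives direct-runoff ordinates: 0.00, 15.73, 43.45, 33.18, 62.91, 116.64, 154.36, 209.09, 181.82, 157.55, 136.27, 0.00 cfs.
The maximum is 209.09 cfs, occurring at the reading for t = 28 h.

Q_p = 209.09 cfs at t = 28 h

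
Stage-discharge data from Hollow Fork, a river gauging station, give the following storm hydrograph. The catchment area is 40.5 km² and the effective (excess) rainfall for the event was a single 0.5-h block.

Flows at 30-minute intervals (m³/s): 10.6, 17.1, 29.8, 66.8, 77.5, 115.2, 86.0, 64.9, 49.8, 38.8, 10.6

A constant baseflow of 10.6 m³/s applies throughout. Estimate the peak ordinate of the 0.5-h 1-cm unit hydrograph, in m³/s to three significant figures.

U_p ≈ 52.2 m³/s

Direct runoff: 0.0, 6.5, 19.2, 56.2, 66.9, 104.6, 75.4, 54.3, 39.2, 28.2, 0.0 m³/s; ΣQ_DR = 450.5 m³/s, peak = 104.6 m³/s.
Runoff depth d = ΣQ_DR·Δt / A = 450.5 × 1800 / (40.5 km²) = 20.02 mm.
The 1-cm UH is the DRH scaled by (10 mm)/d, so U_p = 104.6 × 10/20.02 = 52.2 m³/s.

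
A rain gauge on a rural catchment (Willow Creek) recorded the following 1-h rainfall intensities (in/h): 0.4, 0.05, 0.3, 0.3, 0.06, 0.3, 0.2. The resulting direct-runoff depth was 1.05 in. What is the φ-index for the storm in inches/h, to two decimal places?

Only the 5 blocks with intensity above φ contribute runoff: 0.4, 0.3, 0.3, 0.3, 0.2 in/h.
Σ(I−φ)·Δt = d  ⇒  (0.4+0.3+0.3+0.3+0.2 − 5φ)·1 = 1.05
φ = (1.500 − 1.05/1) / 5 = 0.09 in/h.

φ ≈ 0.09 in/h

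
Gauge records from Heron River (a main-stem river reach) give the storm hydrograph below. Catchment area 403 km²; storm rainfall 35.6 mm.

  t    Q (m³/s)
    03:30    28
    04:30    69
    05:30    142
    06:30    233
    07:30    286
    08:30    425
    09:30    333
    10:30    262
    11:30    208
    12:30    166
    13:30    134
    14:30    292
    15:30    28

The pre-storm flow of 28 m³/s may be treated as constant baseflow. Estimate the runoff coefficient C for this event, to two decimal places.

C ≈ 0.56

ΣQ_DR = 2242 m³/s; V = ΣQ_DR·Δt = 8.071 × 10^6 m³.
Runoff depth d = V / A = 20.03 mm.
C = d / P = 20.03 / 35.6 = 0.56.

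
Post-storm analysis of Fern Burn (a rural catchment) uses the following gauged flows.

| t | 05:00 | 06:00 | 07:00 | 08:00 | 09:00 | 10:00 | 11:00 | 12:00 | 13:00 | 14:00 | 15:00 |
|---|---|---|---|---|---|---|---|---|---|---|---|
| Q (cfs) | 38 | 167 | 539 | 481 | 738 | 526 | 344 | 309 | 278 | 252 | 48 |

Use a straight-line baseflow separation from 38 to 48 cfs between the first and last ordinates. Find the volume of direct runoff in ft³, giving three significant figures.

V ≈ 1.17 × 10^7 ft³

Direct-runoff ordinates (Q − Q_b): 0.00, 128.00, 499.00, 440.00, 696.00, 483.00, 300.00, 264.00, 232.00, 205.00, 0.00 cfs.
ΣQ_DR = 3247 cfs.
With Δt = 1 h = 3600 s, V = ΣQ_DR · Δt = 3247 × 3600 = 1.17 × 10^7 ft³.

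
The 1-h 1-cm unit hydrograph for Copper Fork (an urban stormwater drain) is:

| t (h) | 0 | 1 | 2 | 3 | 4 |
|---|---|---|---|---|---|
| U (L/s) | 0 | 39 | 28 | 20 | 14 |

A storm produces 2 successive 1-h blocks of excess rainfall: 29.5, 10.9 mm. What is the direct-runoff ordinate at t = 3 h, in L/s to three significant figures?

Q ≈ 89.5 L/s

By discrete convolution, Q_j = Σ (P_i / 10 mm) · U_{j−i}.
At t = 3 h (j=3): Q = (29.5/10)·20 + (10.9/10)·28 = 89.5 L/s.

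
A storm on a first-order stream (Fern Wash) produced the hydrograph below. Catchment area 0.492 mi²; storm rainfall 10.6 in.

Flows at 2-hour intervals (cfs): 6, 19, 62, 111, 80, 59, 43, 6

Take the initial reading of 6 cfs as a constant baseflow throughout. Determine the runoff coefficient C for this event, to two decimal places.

ΣQ_DR = 338.0 cfs; V = ΣQ_DR·Δt = 2.434 × 10^6 ft³.
Runoff depth d = V / A = 2.129 in.
C = d / P = 2.129 / 10.6 = 0.20.

C ≈ 0.20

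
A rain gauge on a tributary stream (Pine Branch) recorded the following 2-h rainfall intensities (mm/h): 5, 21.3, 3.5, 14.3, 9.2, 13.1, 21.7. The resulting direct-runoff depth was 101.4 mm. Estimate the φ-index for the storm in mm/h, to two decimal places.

φ ≈ 5.78 mm/h

Only the 5 blocks with intensity above φ contribute runoff: 21.3, 14.3, 9.2, 13.1, 21.7 mm/h.
Σ(I−φ)·Δt = d  ⇒  (21.3+14.3+9.2+13.1+21.7 − 5φ)·2 = 101.4
φ = (79.60 − 101.4/2) / 5 = 5.78 mm/h.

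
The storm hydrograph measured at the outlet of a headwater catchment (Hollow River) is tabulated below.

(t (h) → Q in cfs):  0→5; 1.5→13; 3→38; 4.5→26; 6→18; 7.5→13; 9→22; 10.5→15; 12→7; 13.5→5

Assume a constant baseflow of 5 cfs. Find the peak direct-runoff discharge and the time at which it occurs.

Q_p = 33.0 cfs at t = 3 h

Subtracting baseflow gives direct-runoff ordinates: 0.0, 8.0, 33.0, 21.0, 13.0, 8.0, 17.0, 10.0, 2.0, 0.0 cfs.
The maximum is 33.0 cfs, occurring at the reading for t = 3 h.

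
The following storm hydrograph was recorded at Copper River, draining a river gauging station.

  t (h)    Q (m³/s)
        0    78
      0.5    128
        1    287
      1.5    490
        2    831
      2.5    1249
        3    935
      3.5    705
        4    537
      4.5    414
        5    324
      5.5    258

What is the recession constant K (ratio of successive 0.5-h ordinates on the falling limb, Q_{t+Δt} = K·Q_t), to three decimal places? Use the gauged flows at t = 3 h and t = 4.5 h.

K ≈ 0.762

Using the recession-limb readings at t = 3 h and t = 4.5 h: Q falls from 935 to 414 m³/s over 3 intervals.
K = (Q₂/Q₁)^(1/3) = (414/935)^(1/3) = 0.762.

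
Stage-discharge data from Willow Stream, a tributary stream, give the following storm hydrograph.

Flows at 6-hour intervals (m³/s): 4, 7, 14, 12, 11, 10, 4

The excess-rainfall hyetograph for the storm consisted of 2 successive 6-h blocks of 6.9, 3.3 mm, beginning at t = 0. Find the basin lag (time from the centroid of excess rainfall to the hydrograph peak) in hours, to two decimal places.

t_L ≈ 7.06 h

Centroid of excess rainfall: t_c = Σ P_i·t̄_i / ΣP_i = 4.9412 h (block centres at 3, 9 h).
Hydrograph peak occurs at t = 12 h, so basin lag t_L = 12 − 4.9412 = 7.06 h.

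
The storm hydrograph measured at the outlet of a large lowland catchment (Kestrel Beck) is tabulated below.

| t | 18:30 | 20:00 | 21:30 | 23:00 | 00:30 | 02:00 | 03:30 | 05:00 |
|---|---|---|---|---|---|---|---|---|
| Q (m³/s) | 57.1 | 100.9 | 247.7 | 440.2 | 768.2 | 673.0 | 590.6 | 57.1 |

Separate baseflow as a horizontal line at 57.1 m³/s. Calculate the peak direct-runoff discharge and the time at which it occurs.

Q_p = 711.1 m³/s at t = 00:30

Subtracting baseflow gives direct-runoff ordinates: 0.0, 43.8, 190.6, 383.1, 711.1, 615.9, 533.5, 0.0 m³/s.
The maximum is 711.1 m³/s, occurring at the reading for t = 00:30.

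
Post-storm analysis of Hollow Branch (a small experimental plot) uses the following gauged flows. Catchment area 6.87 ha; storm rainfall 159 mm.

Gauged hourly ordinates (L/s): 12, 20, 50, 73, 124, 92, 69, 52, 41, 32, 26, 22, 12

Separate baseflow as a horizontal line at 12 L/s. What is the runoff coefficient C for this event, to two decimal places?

C ≈ 0.15

ΣQ_DR = 469.0 L/s; V = ΣQ_DR·Δt = 1.688 × 10^6 L.
Runoff depth d = V / A = 24.58 mm.
C = d / P = 24.58 / 159 = 0.15.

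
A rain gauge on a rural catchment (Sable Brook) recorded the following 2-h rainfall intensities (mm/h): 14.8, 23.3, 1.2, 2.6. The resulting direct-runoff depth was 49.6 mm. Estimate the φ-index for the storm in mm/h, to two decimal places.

Only the 2 blocks with intensity above φ contribute runoff: 14.8, 23.3 mm/h.
Σ(I−φ)·Δt = d  ⇒  (14.8+23.3 − 2φ)·2 = 49.6
φ = (38.10 − 49.6/2) / 2 = 6.65 mm/h.

φ ≈ 6.65 mm/h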